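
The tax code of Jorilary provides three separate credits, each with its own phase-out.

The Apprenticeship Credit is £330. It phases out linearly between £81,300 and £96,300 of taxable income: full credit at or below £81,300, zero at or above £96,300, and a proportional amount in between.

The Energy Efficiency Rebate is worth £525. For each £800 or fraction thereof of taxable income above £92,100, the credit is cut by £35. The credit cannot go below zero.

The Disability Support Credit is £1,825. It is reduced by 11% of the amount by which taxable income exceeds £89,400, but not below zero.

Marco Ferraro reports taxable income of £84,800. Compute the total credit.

Apprenticeship Credit: £84,800 is £3,500 into a £15,000 phase-out range, leaving 11,500/15,000 of the credit: £330 × 11,500/15,000 = £253.
Energy Efficiency Rebate: £84,800 is at or below the £92,100 threshold, so the full £525 applies.
Disability Support Credit: £84,800 is at or below the £89,400 threshold, so the full £1,825 applies.
Total: £253 + £525 + £1,825 = £2,603.

£2,603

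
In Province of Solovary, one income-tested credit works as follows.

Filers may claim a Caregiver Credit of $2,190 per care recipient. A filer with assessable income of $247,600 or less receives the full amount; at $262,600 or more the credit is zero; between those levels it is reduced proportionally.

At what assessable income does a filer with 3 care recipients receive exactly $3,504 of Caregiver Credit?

$254,600

Full credit = 3 × $2,190 = $6,570.
$3,504 is 3,504/6,570 of the full $6,570, so 3,066/6,570 of the $15,000 range has been used: income = $247,600 + $15,000 × 3,066/6,570 = $254,600.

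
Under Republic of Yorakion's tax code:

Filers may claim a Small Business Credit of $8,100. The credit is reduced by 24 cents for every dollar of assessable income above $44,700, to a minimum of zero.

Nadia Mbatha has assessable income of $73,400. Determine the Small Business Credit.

$1,212

Small Business Credit: 24% of the $28,700 excess over $44,700 is $6,888; credit = $8,100 − $6,888 = $1,212.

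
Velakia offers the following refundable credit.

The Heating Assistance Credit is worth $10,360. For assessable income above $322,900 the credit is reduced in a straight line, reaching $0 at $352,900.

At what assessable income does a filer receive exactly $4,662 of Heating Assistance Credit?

$339,400

$4,662 is 4,662/10,360 of the full $10,360, so 5,698/10,360 of the $30,000 range has been used: income = $322,900 + $30,000 × 5,698/10,360 = $339,400.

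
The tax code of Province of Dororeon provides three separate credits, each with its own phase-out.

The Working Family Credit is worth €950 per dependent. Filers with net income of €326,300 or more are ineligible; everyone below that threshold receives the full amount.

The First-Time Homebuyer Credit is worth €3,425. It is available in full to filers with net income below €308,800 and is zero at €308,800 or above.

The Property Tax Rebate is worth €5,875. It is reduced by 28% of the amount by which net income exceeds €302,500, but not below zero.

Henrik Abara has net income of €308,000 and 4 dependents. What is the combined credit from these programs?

€11,560

Working Family Credit: base = 4 × €950 = €3,800. €308,000 is below the €326,300 cutoff, so the full €3,800 applies.
First-Time Homebuyer Credit: €308,000 is below the €308,800 cutoff, so the full €3,425 applies.
Property Tax Rebate: 28% of the €5,500 excess over €302,500 is €1,540; credit = €5,875 − €1,540 = €4,335.
Total: €3,800 + €3,425 + €4,335 = €11,560.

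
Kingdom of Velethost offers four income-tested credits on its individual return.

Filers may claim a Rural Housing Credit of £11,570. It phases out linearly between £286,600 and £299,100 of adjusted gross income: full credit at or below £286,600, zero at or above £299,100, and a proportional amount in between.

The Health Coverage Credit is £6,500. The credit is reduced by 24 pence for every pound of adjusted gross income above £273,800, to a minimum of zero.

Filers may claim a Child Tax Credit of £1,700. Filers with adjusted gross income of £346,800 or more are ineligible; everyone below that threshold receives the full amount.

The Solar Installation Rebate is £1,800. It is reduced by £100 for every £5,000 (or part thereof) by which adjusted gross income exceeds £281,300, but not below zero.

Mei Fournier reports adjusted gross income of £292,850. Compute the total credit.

£10,913

Rural Housing Credit: £292,850 is £6,250 into a £12,500 phase-out range, leaving 6,250/12,500 of the credit: £11,570 × 6,250/12,500 = £5,785.
Health Coverage Credit: 24% of the £19,050 excess over £273,800 is £4,572; credit = £6,500 − £4,572 = £1,928.
Child Tax Credit: £292,850 is below the £346,800 cutoff, so the full £1,700 applies.
Solar Installation Rebate: income exceeds £281,300 by £11,550, which is 3 full-or-partial £5,000 increments; reduction = 3 × £100 = £300, leaving £1,500.
Total: £5,785 + £1,928 + £1,700 + £1,500 = £10,913.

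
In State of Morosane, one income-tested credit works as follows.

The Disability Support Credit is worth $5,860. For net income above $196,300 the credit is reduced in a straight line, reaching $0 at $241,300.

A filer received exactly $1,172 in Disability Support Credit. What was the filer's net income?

$232,300

$1,172 is 1,172/5,860 of the full $5,860, so 4,688/5,860 of the $45,000 range has been used: income = $196,300 + $45,000 × 4,688/5,860 = $232,300.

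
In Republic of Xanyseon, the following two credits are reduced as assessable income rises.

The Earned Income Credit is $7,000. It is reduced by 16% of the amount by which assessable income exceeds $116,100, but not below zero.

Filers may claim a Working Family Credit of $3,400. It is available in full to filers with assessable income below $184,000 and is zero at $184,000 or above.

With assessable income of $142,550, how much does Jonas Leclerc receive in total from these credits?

Earned Income Credit: 16% of the $26,450 excess over $116,100 is $4,232; credit = $7,000 − $4,232 = $2,768.
Working Family Credit: $142,550 is below the $184,000 cutoff, so the full $3,400 applies.
Total: $2,768 + $3,400 = $6,168.

$6,168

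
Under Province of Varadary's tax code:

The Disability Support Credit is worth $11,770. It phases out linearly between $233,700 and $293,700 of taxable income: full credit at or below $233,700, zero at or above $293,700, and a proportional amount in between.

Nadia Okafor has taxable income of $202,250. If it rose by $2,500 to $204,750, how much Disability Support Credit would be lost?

At $202,250 — $202,250 is at or below the $233,700 threshold, so the full $11,770 applies.
At $204,750 — $204,750 is at or below the $233,700 threshold, so the full $11,770 applies.
Lost: $11,770 − $11,770 = $0.

$0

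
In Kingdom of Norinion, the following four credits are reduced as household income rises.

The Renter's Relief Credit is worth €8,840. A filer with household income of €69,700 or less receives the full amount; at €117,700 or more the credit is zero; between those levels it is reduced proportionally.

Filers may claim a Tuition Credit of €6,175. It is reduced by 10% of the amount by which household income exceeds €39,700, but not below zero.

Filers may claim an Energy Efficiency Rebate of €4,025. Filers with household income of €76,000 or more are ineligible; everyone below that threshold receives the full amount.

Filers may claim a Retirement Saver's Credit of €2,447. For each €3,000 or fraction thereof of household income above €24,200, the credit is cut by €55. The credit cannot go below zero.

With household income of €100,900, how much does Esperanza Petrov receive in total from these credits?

€4,166

Renter's Relief Credit: €100,900 is €31,200 into a €48,000 phase-out range, leaving 16,800/48,000 of the credit: €8,840 × 16,800/48,000 = €3,094.
Tuition Credit: 10% of the €61,200 excess over €39,700 is €6,120; credit = €6,175 − €6,120 = €55.
Energy Efficiency Rebate: €100,900 meets or exceeds the €76,000 cutoff, so the credit is €0.
Retirement Saver's Credit: income exceeds €24,200 by €76,700, which is 26 full-or-partial €3,000 increments; reduction = 26 × €55 = €1,430, leaving €1,017.
Total: €3,094 + €55 + €0 + €1,017 = €4,166.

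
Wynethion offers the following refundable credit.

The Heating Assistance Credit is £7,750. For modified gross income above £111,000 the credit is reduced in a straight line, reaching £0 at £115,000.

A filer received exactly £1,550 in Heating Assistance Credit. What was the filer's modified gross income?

£114,200

£1,550 is 1,550/7,750 of the full £7,750, so 6,200/7,750 of the £4,000 range has been used: income = £111,000 + £4,000 × 6,200/7,750 = £114,200.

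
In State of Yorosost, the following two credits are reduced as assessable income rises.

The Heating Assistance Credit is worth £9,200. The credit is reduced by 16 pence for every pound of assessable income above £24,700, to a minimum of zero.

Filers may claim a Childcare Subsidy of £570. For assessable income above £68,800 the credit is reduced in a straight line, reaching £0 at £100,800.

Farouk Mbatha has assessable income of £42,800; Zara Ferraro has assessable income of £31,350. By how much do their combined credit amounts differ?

Farouk (£42,800): Heating Assistance Credit: 16% of the £18,100 excess over £24,700 is £2,896; credit = £9,200 − £2,896 = £6,304. Childcare Subsidy: £42,800 is at or below the £68,800 threshold, so the full £570 applies. total £6,304 + £570 = £6,874
Zara (£31,350): Heating Assistance Credit: 16% of the £6,650 excess over £24,700 is £1,064; credit = £9,200 − £1,064 = £8,136. Childcare Subsidy: £31,350 is at or below the £68,800 threshold, so the full £570 applies. total £8,136 + £570 = £8,706
Difference: |£6,874 − £8,706| = £1,832.

£1,832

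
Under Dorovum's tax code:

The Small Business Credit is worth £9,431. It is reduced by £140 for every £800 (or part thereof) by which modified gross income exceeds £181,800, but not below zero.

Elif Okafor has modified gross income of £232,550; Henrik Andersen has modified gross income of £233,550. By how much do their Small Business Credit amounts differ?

£140

Elif (£232,550): Small Business Credit: income exceeds £181,800 by £50,750, which is 64 full-or-partial £800 increments; reduction = 64 × £140 = £8,960, leaving £471.
Henrik (£233,550): Small Business Credit: income exceeds £181,800 by £51,750, which is 65 full-or-partial £800 increments; reduction = 65 × £140 = £9,100, leaving £331.
Difference: |£471 − £331| = £140.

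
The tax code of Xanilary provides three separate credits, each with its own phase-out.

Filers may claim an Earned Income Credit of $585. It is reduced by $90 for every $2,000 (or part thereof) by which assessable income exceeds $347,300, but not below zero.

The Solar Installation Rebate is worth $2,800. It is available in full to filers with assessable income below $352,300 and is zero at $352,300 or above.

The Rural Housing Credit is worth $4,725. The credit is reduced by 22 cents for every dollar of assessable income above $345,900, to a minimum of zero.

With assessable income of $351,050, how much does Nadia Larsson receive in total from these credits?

Earned Income Credit: income exceeds $347,300 by $3,750, which is 2 full-or-partial $2,000 increments; reduction = 2 × $90 = $180, leaving $405.
Solar Installation Rebate: $351,050 is below the $352,300 cutoff, so the full $2,800 applies.
Rural Housing Credit: 22% of the $5,150 excess over $345,900 is $1,133; credit = $4,725 − $1,133 = $3,592.
Total: $405 + $2,800 + $3,592 = $6,797.

$6,797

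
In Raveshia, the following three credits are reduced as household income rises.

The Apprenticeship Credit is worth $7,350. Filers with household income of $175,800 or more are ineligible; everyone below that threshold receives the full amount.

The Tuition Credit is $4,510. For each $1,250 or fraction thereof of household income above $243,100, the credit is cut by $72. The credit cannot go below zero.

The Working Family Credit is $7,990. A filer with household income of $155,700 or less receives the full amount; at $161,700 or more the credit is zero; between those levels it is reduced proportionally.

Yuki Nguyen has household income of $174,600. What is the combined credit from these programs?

Apprenticeship Credit: $174,600 is below the $175,800 cutoff, so the full $7,350 applies.
Tuition Credit: $174,600 is at or below the $243,100 threshold, so the full $4,510 applies.
Working Family Credit: $174,600 is at or above $161,700, so the credit is $0.
Total: $7,350 + $4,510 + $0 = $11,860.

$11,860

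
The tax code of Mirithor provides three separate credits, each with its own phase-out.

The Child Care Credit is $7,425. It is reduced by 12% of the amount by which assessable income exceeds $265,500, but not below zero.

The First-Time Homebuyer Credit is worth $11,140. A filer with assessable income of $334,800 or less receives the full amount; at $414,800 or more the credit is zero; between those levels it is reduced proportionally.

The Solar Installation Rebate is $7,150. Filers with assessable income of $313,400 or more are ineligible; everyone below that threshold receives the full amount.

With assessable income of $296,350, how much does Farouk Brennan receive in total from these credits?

$22,013

Child Care Credit: 12% of the $30,850 excess over $265,500 is $3,702; credit = $7,425 − $3,702 = $3,723.
First-Time Homebuyer Credit: $296,350 is at or below the $334,800 threshold, so the full $11,140 applies.
Solar Installation Rebate: $296,350 is below the $313,400 cutoff, so the full $7,150 applies.
Total: $3,723 + $11,140 + $7,150 = $22,013.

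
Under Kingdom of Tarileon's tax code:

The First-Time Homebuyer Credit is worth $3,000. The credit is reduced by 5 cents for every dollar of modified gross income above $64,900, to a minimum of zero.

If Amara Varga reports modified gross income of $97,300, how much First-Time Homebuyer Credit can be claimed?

$1,380

First-Time Homebuyer Credit: 5% of the $32,400 excess over $64,900 is $1,620; credit = $3,000 − $1,620 = $1,380.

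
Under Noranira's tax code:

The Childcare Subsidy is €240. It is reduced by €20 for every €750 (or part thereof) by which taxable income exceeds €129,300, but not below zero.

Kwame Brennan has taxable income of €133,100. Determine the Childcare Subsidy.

Childcare Subsidy: income exceeds €129,300 by €3,800, which is 6 full-or-partial €750 increments; reduction = 6 × €20 = €120, leaving €120.

€120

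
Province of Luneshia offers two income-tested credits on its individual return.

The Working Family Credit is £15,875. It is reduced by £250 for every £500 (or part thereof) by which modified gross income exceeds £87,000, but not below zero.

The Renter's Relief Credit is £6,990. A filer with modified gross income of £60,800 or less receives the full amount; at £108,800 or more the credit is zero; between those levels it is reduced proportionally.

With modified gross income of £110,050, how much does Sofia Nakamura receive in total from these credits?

Working Family Credit: income exceeds £87,000 by £23,050, which is 47 full-or-partial £500 increments; reduction = 47 × £250 = £11,750, leaving £4,125.
Renter's Relief Credit: £110,050 is at or above £108,800, so the credit is £0.
Total: £4,125 + £0 = £4,125.

£4,125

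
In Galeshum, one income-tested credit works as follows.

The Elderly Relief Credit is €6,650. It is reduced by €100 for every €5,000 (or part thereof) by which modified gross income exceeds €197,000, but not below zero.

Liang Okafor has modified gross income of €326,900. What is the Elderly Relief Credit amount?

€4,050

Elderly Relief Credit: income exceeds €197,000 by €129,900, which is 26 full-or-partial €5,000 increments; reduction = 26 × €100 = €2,600, leaving €4,050.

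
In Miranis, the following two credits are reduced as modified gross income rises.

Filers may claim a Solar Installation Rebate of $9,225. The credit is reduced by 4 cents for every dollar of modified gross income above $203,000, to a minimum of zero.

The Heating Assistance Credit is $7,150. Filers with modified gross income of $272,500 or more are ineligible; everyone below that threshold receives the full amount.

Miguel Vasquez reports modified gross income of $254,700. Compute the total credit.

Solar Installation Rebate: 4% of the $51,700 excess over $203,000 is $2,068; credit = $9,225 − $2,068 = $7,157.
Heating Assistance Credit: $254,700 is below the $272,500 cutoff, so the full $7,150 applies.
Total: $7,157 + $7,150 = $14,307.

$14,307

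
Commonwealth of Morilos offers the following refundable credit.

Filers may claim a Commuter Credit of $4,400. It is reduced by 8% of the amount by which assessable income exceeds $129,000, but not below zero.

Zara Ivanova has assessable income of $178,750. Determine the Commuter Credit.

$420

Commuter Credit: 8% of the $49,750 excess over $129,000 is $3,980; credit = $4,400 − $3,980 = $420.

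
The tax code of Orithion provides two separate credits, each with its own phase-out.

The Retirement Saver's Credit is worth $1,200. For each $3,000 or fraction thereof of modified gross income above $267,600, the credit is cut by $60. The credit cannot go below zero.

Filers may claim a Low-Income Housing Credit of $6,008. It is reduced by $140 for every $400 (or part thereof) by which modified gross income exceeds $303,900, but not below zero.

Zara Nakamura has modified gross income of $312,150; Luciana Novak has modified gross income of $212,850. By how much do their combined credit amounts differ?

Zara ($312,150): Retirement Saver's Credit: income exceeds $267,600 by $44,550, which is 15 full-or-partial $3,000 increments; reduction = 15 × $60 = $900, leaving $300. Low-Income Housing Credit: income exceeds $303,900 by $8,250, which is 21 full-or-partial $400 increments; reduction = 21 × $140 = $2,940, leaving $3,068. total $300 + $3,068 = $3,368
Luciana ($212,850): Retirement Saver's Credit: $212,850 is at or below the $267,600 threshold, so the full $1,200 applies. Low-Income Housing Credit: $212,850 is at or below the $303,900 threshold, so the full $6,008 applies. total $1,200 + $6,008 = $7,208
Difference: |$3,368 − $7,208| = $3,840.

$3,840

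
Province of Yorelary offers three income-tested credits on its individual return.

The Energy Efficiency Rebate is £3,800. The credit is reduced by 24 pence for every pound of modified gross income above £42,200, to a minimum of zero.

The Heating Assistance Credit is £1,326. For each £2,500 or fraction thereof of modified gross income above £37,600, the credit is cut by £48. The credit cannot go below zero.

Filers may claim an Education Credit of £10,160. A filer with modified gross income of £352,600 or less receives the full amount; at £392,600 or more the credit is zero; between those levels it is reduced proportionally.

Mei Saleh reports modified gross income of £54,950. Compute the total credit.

£11,890

Energy Efficiency Rebate: 24% of the £12,750 excess over £42,200 is £3,060; credit = £3,800 − £3,060 = £740.
Heating Assistance Credit: income exceeds £37,600 by £17,350, which is 7 full-or-partial £2,500 increments; reduction = 7 × £48 = £336, leaving £990.
Education Credit: £54,950 is at or below the £352,600 threshold, so the full £10,160 applies.
Total: £740 + £990 + £10,160 = £11,890.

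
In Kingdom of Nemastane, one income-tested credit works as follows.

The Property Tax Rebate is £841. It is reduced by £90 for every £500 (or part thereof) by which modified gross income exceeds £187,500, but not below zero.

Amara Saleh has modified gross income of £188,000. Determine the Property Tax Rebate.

Property Tax Rebate: income exceeds £187,500 by £500, which is 1 full-or-partial £500 increment; reduction = 1 × £90 = £90, leaving £751.

£751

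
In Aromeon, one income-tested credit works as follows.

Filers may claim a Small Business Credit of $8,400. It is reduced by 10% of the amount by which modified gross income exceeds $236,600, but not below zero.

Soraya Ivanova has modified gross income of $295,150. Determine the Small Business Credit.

$2,545

Small Business Credit: 10% of the $58,550 excess over $236,600 is $5,855; credit = $8,400 − $5,855 = $2,545.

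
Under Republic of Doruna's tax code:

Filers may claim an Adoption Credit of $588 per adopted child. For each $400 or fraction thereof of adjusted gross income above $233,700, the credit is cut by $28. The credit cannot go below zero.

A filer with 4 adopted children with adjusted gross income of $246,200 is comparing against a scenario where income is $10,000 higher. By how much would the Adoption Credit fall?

At $246,200 — base = 4 × $588 = $2,352. income exceeds $233,700 by $12,500, which is 32 full-or-partial $400 increments; reduction = 32 × $28 = $896, leaving $1,456.
At $256,200 — base = 4 × $588 = $2,352. income exceeds $233,700 by $22,500, which is 57 full-or-partial $400 increments; reduction = 57 × $28 = $1,596, leaving $756.
Lost: $1,456 − $756 = $700.

$700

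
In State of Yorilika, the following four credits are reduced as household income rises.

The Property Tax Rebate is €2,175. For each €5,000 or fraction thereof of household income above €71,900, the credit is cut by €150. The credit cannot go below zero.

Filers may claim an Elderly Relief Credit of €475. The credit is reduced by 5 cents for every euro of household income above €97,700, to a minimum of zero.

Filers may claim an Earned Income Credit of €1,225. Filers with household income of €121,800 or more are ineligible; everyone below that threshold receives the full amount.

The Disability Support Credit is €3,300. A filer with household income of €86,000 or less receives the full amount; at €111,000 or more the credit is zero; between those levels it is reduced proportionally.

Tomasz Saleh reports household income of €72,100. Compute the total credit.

Property Tax Rebate: income exceeds €71,900 by €200, which is 1 full-or-partial €5,000 increment; reduction = 1 × €150 = €150, leaving €2,025.
Elderly Relief Credit: €72,100 is at or below the €97,700 threshold, so the full €475 applies.
Earned Income Credit: €72,100 is below the €121,800 cutoff, so the full €1,225 applies.
Disability Support Credit: €72,100 is at or below the €86,000 threshold, so the full €3,300 applies.
Total: €2,025 + €475 + €1,225 + €3,300 = €7,025.

€7,025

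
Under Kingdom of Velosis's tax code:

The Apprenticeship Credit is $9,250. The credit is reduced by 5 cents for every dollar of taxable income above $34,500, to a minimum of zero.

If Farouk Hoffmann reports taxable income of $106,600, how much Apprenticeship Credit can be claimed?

$5,645

Apprenticeship Credit: 5% of the $72,100 excess over $34,500 is $3,605; credit = $9,250 − $3,605 = $5,645.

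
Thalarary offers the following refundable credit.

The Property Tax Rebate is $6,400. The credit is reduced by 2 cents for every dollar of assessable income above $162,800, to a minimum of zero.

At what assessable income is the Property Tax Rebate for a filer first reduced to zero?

$482,800

The credit falls by 2% of each dollar above $162,800, so it reaches zero when the excess is $6,400 / 2% = $320,000: income = $162,800 + $320,000 = $482,800.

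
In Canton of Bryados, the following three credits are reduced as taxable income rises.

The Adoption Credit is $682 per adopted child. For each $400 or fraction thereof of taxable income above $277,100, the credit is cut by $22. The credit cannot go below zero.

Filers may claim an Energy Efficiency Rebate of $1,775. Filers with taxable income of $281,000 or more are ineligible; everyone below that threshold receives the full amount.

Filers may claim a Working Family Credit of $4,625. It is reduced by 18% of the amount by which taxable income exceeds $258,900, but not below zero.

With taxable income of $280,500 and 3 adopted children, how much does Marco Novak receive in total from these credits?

$4,360

Adoption Credit: base = 3 × $682 = $2,046. income exceeds $277,100 by $3,400, which is 9 full-or-partial $400 increments; reduction = 9 × $22 = $198, leaving $1,848.
Energy Efficiency Rebate: $280,500 is below the $281,000 cutoff, so the full $1,775 applies.
Working Family Credit: 18% of the $21,600 excess over $258,900 is $3,888; credit = $4,625 − $3,888 = $737.
Total: $1,848 + $1,775 + $737 = $4,360.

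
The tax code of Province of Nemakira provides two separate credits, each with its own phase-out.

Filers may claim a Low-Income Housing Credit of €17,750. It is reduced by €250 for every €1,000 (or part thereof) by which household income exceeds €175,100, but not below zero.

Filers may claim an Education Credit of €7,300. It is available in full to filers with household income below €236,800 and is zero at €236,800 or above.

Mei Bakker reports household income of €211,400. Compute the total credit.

Low-Income Housing Credit: income exceeds €175,100 by €36,300, which is 37 full-or-partial €1,000 increments; reduction = 37 × €250 = €9,250, leaving €8,500.
Education Credit: €211,400 is below the €236,800 cutoff, so the full €7,300 applies.
Total: €8,500 + €7,300 = €15,800.

€15,800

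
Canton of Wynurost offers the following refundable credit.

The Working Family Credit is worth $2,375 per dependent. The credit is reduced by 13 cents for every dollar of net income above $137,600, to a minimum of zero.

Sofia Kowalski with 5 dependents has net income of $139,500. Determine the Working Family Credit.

$11,628

Working Family Credit: base = 5 × $2,375 = $11,875. 13% of the $1,900 excess over $137,600 is $247; credit = $11,875 − $247 = $11,628.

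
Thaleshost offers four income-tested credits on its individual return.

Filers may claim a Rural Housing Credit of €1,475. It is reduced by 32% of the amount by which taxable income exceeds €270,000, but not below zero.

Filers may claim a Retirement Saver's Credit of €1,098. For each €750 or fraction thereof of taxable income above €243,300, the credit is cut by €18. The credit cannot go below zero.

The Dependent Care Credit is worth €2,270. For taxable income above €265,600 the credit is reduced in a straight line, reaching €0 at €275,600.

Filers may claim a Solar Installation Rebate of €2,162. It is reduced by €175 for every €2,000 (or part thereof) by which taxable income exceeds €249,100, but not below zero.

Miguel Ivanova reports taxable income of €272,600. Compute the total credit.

Rural Housing Credit: 32% of the €2,600 excess over €270,000 is €832; credit = €1,475 − €832 = €643.
Retirement Saver's Credit: income exceeds €243,300 by €29,300, which is 40 full-or-partial €750 increments; reduction = 40 × €18 = €720, leaving €378.
Dependent Care Credit: €272,600 is €7,000 into a €10,000 phase-out range, leaving 3,000/10,000 of the credit: €2,270 × 3,000/10,000 = €681.
Solar Installation Rebate: income exceeds €249,100 by €23,500, which is 12 full-or-partial €2,000 increments; reduction = 12 × €175 = €2,100, leaving €62.
Total: €643 + €378 + €681 + €62 = €1,764.

€1,764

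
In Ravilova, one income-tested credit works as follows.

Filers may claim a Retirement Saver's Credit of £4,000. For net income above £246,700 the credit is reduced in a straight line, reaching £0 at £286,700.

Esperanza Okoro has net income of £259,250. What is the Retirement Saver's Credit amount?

£2,745

Retirement Saver's Credit: £259,250 is £12,550 into a £40,000 phase-out range, leaving 27,450/40,000 of the credit: £4,000 × 27,450/40,000 = £2,745.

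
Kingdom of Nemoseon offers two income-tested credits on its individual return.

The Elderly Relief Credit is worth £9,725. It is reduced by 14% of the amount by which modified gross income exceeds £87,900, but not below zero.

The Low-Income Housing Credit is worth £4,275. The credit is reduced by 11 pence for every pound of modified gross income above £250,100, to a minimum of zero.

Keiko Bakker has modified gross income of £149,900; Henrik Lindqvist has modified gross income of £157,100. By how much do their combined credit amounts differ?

£1,008

Keiko (£149,900): Elderly Relief Credit: 14% of the £62,000 excess over £87,900 is £8,680; credit = £9,725 − £8,680 = £1,045. Low-Income Housing Credit: £149,900 is at or below the £250,100 threshold, so the full £4,275 applies. total £1,045 + £4,275 = £5,320
Henrik (£157,100): Elderly Relief Credit: 14% of the £69,200 excess over £87,900 is £9,688; credit = £9,725 − £9,688 = £37. Low-Income Housing Credit: £157,100 is at or below the £250,100 threshold, so the full £4,275 applies. total £37 + £4,275 = £4,312
Difference: |£5,320 − £4,312| = £1,008.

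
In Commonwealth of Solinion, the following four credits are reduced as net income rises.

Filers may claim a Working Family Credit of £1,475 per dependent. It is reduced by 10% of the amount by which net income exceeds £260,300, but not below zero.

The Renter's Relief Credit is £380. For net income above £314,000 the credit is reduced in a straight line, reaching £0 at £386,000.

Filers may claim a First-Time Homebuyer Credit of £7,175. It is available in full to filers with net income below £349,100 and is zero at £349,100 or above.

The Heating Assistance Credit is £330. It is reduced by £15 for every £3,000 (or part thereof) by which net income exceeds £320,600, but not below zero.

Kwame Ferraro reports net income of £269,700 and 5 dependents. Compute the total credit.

Working Family Credit: base = 5 × £1,475 = £7,375. 10% of the £9,400 excess over £260,300 is £940; credit = £7,375 − £940 = £6,435.
Renter's Relief Credit: £269,700 is at or below the £314,000 threshold, so the full £380 applies.
First-Time Homebuyer Credit: £269,700 is below the £349,100 cutoff, so the full £7,175 applies.
Heating Assistance Credit: £269,700 is at or below the £320,600 threshold, so the full £330 applies.
Total: £6,435 + £380 + £7,175 + £330 = £14,320.

£14,320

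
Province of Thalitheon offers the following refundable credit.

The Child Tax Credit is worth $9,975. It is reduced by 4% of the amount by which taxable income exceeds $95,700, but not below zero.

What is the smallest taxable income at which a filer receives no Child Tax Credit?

The credit falls by 4% of each dollar above $95,700, so it reaches zero when the excess is $9,975 / 4% = $249,375: income = $95,700 + $249,375 = $345,075.

$345,075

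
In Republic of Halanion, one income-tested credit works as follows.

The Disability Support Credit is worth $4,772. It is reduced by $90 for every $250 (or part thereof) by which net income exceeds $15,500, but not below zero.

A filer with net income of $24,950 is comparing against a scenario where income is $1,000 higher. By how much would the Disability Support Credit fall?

At $24,950 — income exceeds $15,500 by $9,450, which is 38 full-or-partial $250 increments; reduction = 38 × $90 = $3,420, leaving $1,352.
At $25,950 — income exceeds $15,500 by $10,450, which is 42 full-or-partial $250 increments; reduction = 42 × $90 = $3,780, leaving $992.
Lost: $1,352 − $992 = $360.

$360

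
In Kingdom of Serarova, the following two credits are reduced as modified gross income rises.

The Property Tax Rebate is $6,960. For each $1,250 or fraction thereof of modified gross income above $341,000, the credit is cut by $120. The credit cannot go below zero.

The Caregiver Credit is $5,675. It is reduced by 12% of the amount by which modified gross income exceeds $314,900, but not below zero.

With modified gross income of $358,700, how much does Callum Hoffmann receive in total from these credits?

Property Tax Rebate: income exceeds $341,000 by $17,700, which is 15 full-or-partial $1,250 increments; reduction = 15 × $120 = $1,800, leaving $5,160.
Caregiver Credit: 12% of the $43,800 excess over $314,900 is $5,256; credit = $5,675 − $5,256 = $419.
Total: $5,160 + $419 = $5,579.

$5,579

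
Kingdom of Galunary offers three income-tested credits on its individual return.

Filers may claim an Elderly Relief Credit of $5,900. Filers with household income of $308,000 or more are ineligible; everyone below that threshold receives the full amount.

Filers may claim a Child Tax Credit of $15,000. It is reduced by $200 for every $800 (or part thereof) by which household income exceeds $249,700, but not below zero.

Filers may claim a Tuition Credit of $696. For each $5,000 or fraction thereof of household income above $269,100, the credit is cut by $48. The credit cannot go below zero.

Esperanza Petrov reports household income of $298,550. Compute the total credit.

$8,908

Elderly Relief Credit: $298,550 is below the $308,000 cutoff, so the full $5,900 applies.
Child Tax Credit: income exceeds $249,700 by $48,850, which is 62 full-or-partial $800 increments; reduction = 62 × $200 = $12,400, leaving $2,600.
Tuition Credit: income exceeds $269,100 by $29,450, which is 6 full-or-partial $5,000 increments; reduction = 6 × $48 = $288, leaving $408.
Total: $5,900 + $2,600 + $408 = $8,908.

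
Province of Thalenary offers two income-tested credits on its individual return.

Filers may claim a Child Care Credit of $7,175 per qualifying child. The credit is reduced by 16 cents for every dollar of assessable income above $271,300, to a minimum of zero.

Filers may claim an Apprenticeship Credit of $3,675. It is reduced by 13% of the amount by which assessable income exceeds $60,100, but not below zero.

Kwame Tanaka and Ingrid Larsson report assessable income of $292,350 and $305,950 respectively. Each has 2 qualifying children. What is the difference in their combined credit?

Kwame ($292,350): Child Care Credit: base = 2 × $7,175 = $14,350. 16% of the $21,050 excess over $271,300 is $3,368; credit = $14,350 − $3,368 = $10,982. Apprenticeship Credit: 13% of the $232,250 excess over $60,100 is $30,192.50 ≥ base, so the credit is $0. total $10,982 + $0 = $10,982
Ingrid ($305,950): Child Care Credit: base = 2 × $7,175 = $14,350. 16% of the $34,650 excess over $271,300 is $5,544; credit = $14,350 − $5,544 = $8,806. Apprenticeship Credit: 13% of the $245,850 excess over $60,100 is $31,960.50 ≥ base, so the credit is $0. total $8,806 + $0 = $8,806
Difference: |$10,982 − $8,806| = $2,176.

$2,176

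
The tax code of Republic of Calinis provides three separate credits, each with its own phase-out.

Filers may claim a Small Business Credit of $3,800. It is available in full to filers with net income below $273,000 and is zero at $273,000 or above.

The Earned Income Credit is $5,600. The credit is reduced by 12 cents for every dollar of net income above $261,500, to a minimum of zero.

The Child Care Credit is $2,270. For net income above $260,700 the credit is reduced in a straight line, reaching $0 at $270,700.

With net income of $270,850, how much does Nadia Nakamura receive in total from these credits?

Small Business Credit: $270,850 is below the $273,000 cutoff, so the full $3,800 applies.
Earned Income Credit: 12% of the $9,350 excess over $261,500 is $1,122; credit = $5,600 − $1,122 = $4,478.
Child Care Credit: $270,850 is at or above $270,700, so the credit is $0.
Total: $3,800 + $4,478 + $0 = $8,278.

$8,278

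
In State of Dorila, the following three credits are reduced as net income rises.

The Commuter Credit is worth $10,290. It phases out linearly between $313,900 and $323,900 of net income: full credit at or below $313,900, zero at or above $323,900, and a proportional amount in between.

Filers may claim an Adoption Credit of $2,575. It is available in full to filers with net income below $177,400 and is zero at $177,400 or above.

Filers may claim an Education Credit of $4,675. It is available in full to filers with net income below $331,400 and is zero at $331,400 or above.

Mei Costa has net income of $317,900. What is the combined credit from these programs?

$10,849

Commuter Credit: $317,900 is $4,000 into a $10,000 phase-out range, leaving 6,000/10,000 of the credit: $10,290 × 6,000/10,000 = $6,174.
Adoption Credit: $317,900 meets or exceeds the $177,400 cutoff, so the credit is $0.
Education Credit: $317,900 is below the $331,400 cutoff, so the full $4,675 applies.
Total: $6,174 + $0 + $4,675 = $10,849.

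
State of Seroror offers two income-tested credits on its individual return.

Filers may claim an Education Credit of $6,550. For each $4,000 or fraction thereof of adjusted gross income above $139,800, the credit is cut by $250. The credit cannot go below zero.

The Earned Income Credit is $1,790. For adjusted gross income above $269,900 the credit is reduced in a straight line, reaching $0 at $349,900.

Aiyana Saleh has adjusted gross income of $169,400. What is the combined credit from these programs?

Education Credit: income exceeds $139,800 by $29,600, which is 8 full-or-partial $4,000 increments; reduction = 8 × $250 = $2,000, leaving $4,550.
Earned Income Credit: $169,400 is at or below the $269,900 threshold, so the full $1,790 applies.
Total: $4,550 + $1,790 = $6,340.

$6,340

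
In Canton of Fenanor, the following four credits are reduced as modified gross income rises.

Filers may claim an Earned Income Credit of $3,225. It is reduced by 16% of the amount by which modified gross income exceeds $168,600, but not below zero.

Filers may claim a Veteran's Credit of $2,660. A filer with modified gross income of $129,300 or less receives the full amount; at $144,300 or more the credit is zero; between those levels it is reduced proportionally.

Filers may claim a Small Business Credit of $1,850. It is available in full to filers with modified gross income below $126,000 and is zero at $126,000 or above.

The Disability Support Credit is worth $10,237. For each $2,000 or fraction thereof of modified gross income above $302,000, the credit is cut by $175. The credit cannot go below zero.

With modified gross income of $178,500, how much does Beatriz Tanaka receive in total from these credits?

$11,878

Earned Income Credit: 16% of the $9,900 excess over $168,600 is $1,584; credit = $3,225 − $1,584 = $1,641.
Veteran's Credit: $178,500 is at or above $144,300, so the credit is $0.
Small Business Credit: $178,500 meets or exceeds the $126,000 cutoff, so the credit is $0.
Disability Support Credit: $178,500 is at or below the $302,000 threshold, so the full $10,237 applies.
Total: $1,641 + $0 + $0 + $10,237 = $11,878.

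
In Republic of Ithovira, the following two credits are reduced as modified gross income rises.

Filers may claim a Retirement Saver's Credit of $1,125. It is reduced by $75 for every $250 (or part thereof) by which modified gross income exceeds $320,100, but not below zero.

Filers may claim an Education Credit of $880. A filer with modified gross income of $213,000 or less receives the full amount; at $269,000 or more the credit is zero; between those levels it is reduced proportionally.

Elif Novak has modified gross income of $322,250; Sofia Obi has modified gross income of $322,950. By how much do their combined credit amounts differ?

Elif ($322,250): Retirement Saver's Credit: income exceeds $320,100 by $2,150, which is 9 full-or-partial $250 increments; reduction = 9 × $75 = $675, leaving $450. Education Credit: $322,250 is at or above $269,000, so the credit is $0. total $450 + $0 = $450
Sofia ($322,950): Retirement Saver's Credit: income exceeds $320,100 by $2,850, which is 12 full-or-partial $250 increments; reduction = 12 × $75 = $900, leaving $225. Education Credit: $322,950 is at or above $269,000, so the credit is $0. total $225 + $0 = $225
Difference: |$450 − $225| = $225.

$225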